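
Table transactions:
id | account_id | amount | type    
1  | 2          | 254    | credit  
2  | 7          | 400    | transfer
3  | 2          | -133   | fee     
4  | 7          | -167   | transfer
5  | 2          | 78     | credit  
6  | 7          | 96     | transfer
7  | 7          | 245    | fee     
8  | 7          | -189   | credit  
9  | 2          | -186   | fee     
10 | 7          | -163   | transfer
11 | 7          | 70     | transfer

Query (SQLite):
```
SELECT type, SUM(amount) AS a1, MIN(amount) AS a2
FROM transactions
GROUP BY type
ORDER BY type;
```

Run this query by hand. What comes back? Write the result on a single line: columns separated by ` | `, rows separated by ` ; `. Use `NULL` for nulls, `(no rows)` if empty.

Group transactions by type.
Per group compute: SUM(amount), MIN(amount).
  credit: ids {1, 5, 8} → SUM(amount)=143, MIN(amount)=-189
  fee: ids {3, 7, 9} → SUM(amount)=-74, MIN(amount)=-186
  transfer: ids {2, 4, 6, 10, 11} → SUM(amount)=236, MIN(amount)=-167

credit | 143 | -189 ; fee | -74 | -186 ; transfer | 236 | -167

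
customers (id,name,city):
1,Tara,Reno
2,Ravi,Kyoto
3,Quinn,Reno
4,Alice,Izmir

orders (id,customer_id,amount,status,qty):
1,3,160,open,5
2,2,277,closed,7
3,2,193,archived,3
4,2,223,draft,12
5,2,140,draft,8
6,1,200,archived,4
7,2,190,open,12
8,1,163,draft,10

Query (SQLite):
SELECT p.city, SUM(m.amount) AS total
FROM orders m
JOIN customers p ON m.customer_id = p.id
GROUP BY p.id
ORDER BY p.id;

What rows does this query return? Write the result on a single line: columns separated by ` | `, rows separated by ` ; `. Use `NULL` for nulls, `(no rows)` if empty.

Reno | 363 ; Kyoto | 1023 ; Reno | 160

Join each orders row to its customers via customer_id.
Group joined rows by customers.id; compute SUM(m.amount) per group.
  1: ids {6, 8} → SUM(m.amount)=363
  2: ids {2, 3, 4, 5, 7} → SUM(m.amount)=1023
  3: ids {1} → SUM(m.amount)=160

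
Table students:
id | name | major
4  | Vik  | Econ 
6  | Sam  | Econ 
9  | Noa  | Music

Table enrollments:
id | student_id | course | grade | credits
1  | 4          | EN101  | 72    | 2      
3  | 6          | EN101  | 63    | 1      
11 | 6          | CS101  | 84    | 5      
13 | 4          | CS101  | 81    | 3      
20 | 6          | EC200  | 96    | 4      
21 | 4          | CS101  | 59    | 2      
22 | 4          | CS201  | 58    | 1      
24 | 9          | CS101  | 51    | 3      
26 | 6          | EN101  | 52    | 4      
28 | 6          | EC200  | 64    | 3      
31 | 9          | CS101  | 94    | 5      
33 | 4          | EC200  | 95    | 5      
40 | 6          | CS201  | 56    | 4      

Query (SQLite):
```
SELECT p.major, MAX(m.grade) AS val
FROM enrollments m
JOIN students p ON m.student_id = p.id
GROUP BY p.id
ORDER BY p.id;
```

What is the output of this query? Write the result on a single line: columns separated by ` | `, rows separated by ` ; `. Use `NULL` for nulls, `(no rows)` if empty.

Join each enrollments row to its students via student_id.
Group joined rows by students.id; compute MAX(m.grade) per group.
  4: ids {1, 13, 21, 22, 33} → MAX(m.grade)=95
  6: ids {3, 11, 20, 26, 28, 40} → MAX(m.grade)=96
  9: ids {24, 31} → MAX(m.grade)=94

Econ | 95 ; Econ | 96 ; Music | 94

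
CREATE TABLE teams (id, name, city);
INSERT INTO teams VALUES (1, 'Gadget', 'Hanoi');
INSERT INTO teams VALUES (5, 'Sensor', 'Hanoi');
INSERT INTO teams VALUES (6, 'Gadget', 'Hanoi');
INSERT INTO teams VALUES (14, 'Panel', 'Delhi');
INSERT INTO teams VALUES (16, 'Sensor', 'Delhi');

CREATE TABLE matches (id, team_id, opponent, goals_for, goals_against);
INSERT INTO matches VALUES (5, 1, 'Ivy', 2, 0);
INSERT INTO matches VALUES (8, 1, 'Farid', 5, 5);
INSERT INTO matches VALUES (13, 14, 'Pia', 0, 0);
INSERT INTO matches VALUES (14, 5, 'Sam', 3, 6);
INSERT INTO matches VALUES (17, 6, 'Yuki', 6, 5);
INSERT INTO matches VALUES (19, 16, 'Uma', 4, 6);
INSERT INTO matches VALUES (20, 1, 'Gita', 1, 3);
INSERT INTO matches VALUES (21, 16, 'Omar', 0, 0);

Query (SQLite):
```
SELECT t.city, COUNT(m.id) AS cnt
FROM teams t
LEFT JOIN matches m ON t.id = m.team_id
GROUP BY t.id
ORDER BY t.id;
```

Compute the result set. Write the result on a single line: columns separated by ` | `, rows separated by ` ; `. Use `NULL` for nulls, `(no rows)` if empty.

LEFT JOIN keeps every teams row; unmatched ones get NULL for matches columns.
Group by teams.id and compute COUNT(m.id). COUNT(col) of an all-NULL group is 0.
  1: ids {5, 8, 20} → COUNT(m.id)=3
  5: ids {14} → COUNT(m.id)=1
  6: ids {17} → COUNT(m.id)=1
  14: ids {13} → COUNT(m.id)=1
  16: ids {19, 21} → COUNT(m.id)=2

Hanoi | 3 ; Hanoi | 1 ; Hanoi | 1 ; Delhi | 1 ; Delhi | 2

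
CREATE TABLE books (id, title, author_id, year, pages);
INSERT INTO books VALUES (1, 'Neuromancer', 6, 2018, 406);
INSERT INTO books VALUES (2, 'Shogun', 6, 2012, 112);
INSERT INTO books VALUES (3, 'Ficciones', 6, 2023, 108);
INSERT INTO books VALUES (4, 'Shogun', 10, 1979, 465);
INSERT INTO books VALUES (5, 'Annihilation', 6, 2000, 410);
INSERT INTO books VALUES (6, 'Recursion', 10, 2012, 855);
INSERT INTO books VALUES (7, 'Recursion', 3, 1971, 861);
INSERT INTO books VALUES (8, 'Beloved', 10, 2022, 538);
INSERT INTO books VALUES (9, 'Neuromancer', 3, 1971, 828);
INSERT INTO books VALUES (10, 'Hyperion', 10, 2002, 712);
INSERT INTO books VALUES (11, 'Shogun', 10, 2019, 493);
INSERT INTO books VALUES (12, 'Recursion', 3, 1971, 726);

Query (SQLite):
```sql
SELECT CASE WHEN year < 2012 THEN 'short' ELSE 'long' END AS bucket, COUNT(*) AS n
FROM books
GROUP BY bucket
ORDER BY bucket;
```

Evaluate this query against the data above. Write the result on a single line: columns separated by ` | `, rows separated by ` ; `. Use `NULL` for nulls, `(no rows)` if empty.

long | 6 ; short | 6

Bucket rows by year < 2012 → 'short' else 'long'; count each bucket.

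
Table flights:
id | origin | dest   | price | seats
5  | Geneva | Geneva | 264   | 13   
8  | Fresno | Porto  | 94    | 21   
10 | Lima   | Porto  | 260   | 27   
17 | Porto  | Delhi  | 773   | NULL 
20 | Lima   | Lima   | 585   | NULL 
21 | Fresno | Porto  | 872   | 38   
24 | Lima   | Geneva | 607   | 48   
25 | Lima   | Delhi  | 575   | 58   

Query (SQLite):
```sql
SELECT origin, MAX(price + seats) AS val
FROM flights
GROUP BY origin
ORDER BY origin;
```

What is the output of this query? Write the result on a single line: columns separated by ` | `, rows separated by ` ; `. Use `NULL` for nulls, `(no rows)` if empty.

For each row compute price + seats.
Group by origin; take MAX of the expression per group.
  Fresno: ids {8, 21} → MAX(price + seats)=910
  Geneva: ids {5} → MAX(price + seats)=277
  Lima: ids {10, 20, 24, 25} → MAX(price + seats)=655
  Porto: ids {17} → MAX(price + seats)=NULL

Fresno | 910 ; Geneva | 277 ; Lima | 655 ; Porto | NULL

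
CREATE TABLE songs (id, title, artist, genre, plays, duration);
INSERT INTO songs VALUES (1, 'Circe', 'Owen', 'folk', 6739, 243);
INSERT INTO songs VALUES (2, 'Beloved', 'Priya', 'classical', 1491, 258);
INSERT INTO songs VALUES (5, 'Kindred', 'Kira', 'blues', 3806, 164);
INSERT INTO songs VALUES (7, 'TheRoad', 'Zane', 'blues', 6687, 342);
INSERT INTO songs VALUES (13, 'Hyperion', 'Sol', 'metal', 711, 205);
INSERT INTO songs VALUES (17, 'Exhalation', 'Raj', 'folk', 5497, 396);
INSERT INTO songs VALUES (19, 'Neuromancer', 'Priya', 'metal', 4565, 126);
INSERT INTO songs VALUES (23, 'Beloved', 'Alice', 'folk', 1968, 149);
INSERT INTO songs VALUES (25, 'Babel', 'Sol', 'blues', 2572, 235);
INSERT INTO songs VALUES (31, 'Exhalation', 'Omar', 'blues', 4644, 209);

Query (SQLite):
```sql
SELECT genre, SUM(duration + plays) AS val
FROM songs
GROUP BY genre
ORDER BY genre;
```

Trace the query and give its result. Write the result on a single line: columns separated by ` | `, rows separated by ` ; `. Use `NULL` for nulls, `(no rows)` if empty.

For each row compute duration + plays.
Group by genre; take SUM of the expression per group.
  blues: ids {5, 7, 25, 31} → SUM(duration + plays)=18659
  classical: ids {2} → SUM(duration + plays)=1749
  folk: ids {1, 17, 23} → SUM(duration + plays)=14992
  metal: ids {13, 19} → SUM(duration + plays)=5607

blues | 18659 ; classical | 1749 ; folk | 14992 ; metal | 5607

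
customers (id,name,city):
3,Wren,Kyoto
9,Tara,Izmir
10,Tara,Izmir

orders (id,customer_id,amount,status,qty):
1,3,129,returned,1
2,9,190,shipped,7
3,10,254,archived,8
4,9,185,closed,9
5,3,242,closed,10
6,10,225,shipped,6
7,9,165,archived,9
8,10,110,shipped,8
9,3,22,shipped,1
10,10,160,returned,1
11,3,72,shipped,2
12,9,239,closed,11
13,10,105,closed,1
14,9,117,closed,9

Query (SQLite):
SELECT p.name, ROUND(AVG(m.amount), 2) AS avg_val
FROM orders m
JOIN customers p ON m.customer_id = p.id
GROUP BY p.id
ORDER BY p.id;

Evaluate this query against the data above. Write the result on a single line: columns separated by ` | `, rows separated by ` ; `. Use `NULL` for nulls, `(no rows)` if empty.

Wren | 116.25 ; Tara | 179.2 ; Tara | 170.8

Join each orders row to its customers via customer_id.
Group joined rows by customers.id; compute ROUND(AVG(m.amount), 2) per group.
  3: ids {1, 5, 9, 11} → ROUND(AVG(m.amount), 2)=116.25
  9: ids {2, 4, 7, 12, 14} → ROUND(AVG(m.amount), 2)=179.2
  10: ids {3, 6, 8, 10, 13} → ROUND(AVG(m.amount), 2)=170.8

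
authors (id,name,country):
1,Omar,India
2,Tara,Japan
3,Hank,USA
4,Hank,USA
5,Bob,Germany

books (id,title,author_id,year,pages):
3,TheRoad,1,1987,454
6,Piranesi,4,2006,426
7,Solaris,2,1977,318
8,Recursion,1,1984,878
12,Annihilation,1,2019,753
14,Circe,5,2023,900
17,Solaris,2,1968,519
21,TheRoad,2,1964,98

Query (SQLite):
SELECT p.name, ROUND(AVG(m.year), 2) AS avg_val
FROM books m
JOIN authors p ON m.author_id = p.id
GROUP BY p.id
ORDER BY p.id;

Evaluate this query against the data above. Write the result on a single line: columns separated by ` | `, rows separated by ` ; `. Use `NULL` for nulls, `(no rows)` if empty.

Join each books row to its authors via author_id.
Group joined rows by authors.id; compute ROUND(AVG(m.year), 2) per group.
  1: ids {3, 8, 12} → ROUND(AVG(m.year), 2)=1996.67
  2: ids {7, 17, 21} → ROUND(AVG(m.year), 2)=1969.67
  4: ids {6} → ROUND(AVG(m.year), 2)=2006
  5: ids {14} → ROUND(AVG(m.year), 2)=2023

Omar | 1996.67 ; Tara | 1969.67 ; Hank | 2006 ; Bob | 2023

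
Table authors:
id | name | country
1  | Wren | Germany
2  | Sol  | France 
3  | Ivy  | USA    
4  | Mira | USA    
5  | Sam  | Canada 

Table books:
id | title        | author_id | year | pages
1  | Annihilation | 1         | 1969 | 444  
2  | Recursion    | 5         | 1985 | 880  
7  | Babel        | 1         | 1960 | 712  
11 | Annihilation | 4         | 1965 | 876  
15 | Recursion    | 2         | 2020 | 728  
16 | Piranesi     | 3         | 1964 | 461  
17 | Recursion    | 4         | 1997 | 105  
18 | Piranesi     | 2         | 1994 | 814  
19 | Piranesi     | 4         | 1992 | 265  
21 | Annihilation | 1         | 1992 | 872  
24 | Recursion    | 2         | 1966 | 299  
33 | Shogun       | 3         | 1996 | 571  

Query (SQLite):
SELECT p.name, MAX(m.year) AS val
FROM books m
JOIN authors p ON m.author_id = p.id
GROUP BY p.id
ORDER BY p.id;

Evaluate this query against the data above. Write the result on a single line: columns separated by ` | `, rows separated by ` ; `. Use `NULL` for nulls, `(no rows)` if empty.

Join each books row to its authors via author_id.
Group joined rows by authors.id; compute MAX(m.year) per group.
  1: ids {1, 7, 21} → MAX(m.year)=1992
  2: ids {15, 18, 24} → MAX(m.year)=2020
  3: ids {16, 33} → MAX(m.year)=1996
  4: ids {11, 17, 19} → MAX(m.year)=1997
  5: ids {2} → MAX(m.year)=1985

Wren | 1992 ; Sol | 2020 ; Ivy | 1996 ; Mira | 1997 ; Sam | 1985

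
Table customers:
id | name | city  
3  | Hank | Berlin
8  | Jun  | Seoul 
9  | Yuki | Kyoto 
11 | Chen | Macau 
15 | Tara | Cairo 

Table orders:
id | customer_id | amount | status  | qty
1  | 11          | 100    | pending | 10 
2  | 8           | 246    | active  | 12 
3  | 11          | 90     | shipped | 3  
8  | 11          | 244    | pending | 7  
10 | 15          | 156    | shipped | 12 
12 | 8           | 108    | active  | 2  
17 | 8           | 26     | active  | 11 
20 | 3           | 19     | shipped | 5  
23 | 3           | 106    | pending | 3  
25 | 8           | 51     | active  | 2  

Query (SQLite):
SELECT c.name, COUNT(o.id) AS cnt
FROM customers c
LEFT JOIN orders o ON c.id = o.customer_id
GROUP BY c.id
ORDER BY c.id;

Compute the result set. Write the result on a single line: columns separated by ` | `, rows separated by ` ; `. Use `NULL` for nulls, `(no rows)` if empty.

Hank | 2 ; Jun | 4 ; Yuki | 0 ; Chen | 3 ; Tara | 1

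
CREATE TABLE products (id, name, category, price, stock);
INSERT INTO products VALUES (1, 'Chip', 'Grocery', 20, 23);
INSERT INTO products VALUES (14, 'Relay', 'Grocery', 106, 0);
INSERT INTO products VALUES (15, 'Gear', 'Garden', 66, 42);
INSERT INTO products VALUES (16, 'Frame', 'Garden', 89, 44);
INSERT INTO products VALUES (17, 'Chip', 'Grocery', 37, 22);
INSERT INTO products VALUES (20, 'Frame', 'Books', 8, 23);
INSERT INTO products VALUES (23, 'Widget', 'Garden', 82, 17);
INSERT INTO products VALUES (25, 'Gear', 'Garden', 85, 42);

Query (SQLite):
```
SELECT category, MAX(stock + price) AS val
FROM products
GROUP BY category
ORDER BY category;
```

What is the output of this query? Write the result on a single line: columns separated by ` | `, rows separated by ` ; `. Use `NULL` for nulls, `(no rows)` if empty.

Books | 31 ; Garden | 133 ; Grocery | 106

For each row compute stock + price.
Group by category; take MAX of the expression per group.
  Books: ids {20} → MAX(stock + price)=31
  Garden: ids {15, 16, 23, 25} → MAX(stock + price)=133
  Grocery: ids {1, 14, 17} → MAX(stock + price)=106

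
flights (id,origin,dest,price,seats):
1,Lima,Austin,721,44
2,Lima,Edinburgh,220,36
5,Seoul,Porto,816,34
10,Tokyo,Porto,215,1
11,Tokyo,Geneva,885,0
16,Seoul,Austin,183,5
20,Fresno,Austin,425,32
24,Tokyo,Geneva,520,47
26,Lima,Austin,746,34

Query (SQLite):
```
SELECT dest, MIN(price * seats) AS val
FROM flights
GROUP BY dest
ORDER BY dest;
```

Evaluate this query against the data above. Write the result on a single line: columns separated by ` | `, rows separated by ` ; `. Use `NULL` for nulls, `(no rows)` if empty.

For each row compute price * seats.
Group by dest; take MIN of the expression per group.
  Austin: ids {1, 16, 20, 26} → MIN(price * seats)=915
  Edinburgh: ids {2} → MIN(price * seats)=7920
  Geneva: ids {11, 24} → MIN(price * seats)=0
  Porto: ids {5, 10} → MIN(price * seats)=215

Austin | 915 ; Edinburgh | 7920 ; Geneva | 0 ; Porto | 215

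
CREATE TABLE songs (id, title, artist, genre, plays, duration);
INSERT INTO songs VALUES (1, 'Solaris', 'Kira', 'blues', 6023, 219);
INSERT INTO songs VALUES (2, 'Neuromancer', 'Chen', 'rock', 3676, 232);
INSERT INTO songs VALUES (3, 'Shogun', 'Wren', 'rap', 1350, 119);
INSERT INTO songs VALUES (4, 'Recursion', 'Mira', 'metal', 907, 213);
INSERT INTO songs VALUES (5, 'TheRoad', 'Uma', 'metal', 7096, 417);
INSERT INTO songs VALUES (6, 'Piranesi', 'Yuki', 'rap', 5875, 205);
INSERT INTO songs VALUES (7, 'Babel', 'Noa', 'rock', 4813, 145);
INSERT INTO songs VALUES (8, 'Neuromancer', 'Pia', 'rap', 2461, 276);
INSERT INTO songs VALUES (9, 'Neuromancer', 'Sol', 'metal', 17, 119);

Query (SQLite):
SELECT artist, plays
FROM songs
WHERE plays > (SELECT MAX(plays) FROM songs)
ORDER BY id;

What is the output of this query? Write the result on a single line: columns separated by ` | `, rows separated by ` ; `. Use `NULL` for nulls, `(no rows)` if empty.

Scalar subquery: MAX(plays) over all songs rows = 7096.
Keep rows where plays > that value.

(no rows)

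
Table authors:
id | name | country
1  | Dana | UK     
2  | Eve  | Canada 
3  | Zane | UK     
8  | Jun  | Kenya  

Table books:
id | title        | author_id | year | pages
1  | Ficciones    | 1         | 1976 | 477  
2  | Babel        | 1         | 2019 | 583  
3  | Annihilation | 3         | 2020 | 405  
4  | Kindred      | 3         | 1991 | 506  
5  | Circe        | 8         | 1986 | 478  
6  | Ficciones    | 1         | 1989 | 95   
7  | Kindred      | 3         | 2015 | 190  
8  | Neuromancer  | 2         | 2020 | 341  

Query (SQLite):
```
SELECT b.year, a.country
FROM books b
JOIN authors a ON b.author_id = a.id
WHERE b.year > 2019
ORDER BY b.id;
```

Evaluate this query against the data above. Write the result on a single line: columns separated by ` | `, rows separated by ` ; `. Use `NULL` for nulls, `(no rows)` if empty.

2020 | UK ; 2020 | Canada

Each books row matches the authors row where author_id = authors.id.
Then keep rows with b.year > 2019.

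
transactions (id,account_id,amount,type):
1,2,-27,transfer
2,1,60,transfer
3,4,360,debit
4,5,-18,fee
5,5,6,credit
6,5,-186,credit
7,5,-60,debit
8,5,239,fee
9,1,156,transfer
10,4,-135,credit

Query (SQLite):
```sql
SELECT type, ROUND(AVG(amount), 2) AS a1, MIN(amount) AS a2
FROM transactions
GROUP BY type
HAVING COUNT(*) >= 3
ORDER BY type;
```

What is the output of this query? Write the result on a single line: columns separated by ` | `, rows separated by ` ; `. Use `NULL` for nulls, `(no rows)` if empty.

credit | -105 | -186 ; transfer | 63 | -27

Group transactions by type.
Per group compute: ROUND(AVG(amount), 2), MIN(amount).
HAVING: drop groups with fewer than 3 rows.
  credit: ids {5, 6, 10} → ROUND(AVG(amount), 2)=-105, MIN(amount)=-186
  debit: ids {3, 7} → ROUND(AVG(amount), 2)=150, MIN(amount)=-60
  fee: ids {4, 8} → ROUND(AVG(amount), 2)=110.5, MIN(amount)=-18
  transfer: ids {1, 2, 9} → ROUND(AVG(amount), 2)=63, MIN(amount)=-27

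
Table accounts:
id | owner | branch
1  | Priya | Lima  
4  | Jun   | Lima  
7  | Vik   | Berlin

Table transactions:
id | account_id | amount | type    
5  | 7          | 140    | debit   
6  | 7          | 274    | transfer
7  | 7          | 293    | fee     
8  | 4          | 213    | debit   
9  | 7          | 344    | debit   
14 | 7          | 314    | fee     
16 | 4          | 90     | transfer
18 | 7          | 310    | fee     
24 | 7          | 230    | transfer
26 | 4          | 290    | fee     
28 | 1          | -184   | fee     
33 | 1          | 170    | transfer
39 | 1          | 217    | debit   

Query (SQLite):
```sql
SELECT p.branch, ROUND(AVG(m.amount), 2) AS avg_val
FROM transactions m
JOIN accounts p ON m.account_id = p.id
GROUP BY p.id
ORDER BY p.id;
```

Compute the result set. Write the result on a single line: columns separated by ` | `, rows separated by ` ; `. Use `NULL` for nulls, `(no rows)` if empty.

Lima | 67.67 ; Lima | 197.67 ; Berlin | 272.14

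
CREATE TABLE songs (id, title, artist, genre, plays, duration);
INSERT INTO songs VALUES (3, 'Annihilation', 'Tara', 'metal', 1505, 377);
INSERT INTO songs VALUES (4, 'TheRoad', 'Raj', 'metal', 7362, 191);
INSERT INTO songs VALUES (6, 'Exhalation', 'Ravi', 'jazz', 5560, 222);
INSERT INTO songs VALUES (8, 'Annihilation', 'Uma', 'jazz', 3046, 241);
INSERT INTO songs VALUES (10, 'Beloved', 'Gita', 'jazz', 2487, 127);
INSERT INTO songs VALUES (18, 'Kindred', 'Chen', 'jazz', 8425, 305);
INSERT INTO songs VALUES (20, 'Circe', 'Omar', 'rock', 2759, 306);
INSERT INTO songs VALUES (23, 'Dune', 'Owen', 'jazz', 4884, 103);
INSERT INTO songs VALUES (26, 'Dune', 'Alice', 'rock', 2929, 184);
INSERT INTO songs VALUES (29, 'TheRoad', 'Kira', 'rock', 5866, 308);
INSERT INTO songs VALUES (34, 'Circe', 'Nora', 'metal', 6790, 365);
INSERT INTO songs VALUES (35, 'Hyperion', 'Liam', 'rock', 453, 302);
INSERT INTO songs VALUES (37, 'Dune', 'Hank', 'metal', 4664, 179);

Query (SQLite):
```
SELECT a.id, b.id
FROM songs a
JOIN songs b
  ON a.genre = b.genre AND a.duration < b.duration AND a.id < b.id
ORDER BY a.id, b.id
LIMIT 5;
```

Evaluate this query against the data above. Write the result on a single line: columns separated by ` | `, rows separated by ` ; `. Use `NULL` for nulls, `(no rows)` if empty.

Pairs (a,b) with same genre, a.duration < b.duration, a.id < b.id.
genre groups: jazz:{6,8,10,18,23} metal:{3,4,34,37} rock:{20,26,29,35}
Ordered by (a.id, b.id); first 5.

4 | 34 ; 6 | 8 ; 6 | 18 ; 8 | 18 ; 10 | 18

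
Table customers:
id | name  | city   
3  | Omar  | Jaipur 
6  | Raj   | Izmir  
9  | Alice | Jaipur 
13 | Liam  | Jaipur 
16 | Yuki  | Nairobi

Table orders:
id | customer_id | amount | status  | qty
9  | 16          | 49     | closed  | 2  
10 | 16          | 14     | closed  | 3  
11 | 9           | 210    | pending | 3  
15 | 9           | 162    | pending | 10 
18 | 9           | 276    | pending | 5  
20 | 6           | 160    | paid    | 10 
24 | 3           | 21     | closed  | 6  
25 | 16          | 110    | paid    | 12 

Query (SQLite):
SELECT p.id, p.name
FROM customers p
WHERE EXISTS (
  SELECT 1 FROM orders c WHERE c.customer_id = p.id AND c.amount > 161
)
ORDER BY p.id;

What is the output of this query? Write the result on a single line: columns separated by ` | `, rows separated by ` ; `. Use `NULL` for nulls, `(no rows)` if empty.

9 | Alice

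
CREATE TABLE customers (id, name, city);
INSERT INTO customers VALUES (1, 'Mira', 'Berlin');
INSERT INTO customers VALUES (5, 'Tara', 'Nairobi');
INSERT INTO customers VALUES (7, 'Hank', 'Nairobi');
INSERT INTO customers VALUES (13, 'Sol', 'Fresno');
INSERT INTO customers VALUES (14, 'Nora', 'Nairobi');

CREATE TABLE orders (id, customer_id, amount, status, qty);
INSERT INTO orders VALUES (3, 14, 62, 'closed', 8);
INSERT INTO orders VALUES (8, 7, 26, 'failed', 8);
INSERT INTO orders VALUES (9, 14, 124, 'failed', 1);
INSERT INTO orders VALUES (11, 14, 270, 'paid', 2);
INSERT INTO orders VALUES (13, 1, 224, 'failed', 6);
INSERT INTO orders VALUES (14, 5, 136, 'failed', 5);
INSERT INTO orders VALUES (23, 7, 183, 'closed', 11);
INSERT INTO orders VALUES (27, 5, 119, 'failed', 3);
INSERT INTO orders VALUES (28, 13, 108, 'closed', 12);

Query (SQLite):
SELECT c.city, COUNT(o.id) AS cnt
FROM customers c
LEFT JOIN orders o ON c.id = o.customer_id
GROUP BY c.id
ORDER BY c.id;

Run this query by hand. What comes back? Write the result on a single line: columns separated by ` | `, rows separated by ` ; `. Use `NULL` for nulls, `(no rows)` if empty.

LEFT JOIN keeps every customers row; unmatched ones get NULL for orders columns.
Group by customers.id and compute COUNT(o.id). COUNT(col) of an all-NULL group is 0.
  1: ids {13} → COUNT(o.id)=1
  5: ids {14, 27} → COUNT(o.id)=2
  7: ids {8, 23} → COUNT(o.id)=2
  13: ids {28} → COUNT(o.id)=1
  14: ids {3, 9, 11} → COUNT(o.id)=3

Berlin | 1 ; Nairobi | 2 ; Nairobi | 2 ; Fresno | 1 ; Nairobi | 3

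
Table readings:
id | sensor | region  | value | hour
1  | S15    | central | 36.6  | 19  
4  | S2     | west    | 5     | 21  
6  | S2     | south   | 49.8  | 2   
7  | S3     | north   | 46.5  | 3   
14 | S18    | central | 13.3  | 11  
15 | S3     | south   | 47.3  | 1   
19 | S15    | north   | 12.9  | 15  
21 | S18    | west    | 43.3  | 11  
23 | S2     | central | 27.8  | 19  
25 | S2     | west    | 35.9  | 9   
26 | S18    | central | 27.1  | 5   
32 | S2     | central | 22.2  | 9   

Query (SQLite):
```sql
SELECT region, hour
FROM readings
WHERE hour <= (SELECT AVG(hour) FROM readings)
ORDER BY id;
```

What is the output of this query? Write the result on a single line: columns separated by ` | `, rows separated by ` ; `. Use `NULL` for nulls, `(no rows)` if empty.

south | 2 ; north | 3 ; south | 1 ; west | 9 ; central | 5 ; central | 9

Scalar subquery: AVG(hour) over all readings rows = 10.416667 (≈; comparison uses full precision).
Keep rows where hour <= that value.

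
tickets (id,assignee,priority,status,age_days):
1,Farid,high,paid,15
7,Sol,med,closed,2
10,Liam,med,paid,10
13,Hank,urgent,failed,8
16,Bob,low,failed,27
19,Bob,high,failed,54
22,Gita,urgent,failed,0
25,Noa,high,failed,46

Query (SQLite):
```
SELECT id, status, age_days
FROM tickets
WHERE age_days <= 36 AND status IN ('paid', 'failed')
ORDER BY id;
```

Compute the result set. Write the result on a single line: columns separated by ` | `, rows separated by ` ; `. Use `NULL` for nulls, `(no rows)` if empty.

1 | paid | 15 ; 10 | paid | 10 ; 13 | failed | 8 ; 16 | failed | 27 ; 22 | failed | 0

age_days <= 36: ids {1, 7, 10, 13, 16, 22}
status IN ('paid', 'failed'): ids {1, 10, 13, 16, 19, 22, 25}
Combine with AND.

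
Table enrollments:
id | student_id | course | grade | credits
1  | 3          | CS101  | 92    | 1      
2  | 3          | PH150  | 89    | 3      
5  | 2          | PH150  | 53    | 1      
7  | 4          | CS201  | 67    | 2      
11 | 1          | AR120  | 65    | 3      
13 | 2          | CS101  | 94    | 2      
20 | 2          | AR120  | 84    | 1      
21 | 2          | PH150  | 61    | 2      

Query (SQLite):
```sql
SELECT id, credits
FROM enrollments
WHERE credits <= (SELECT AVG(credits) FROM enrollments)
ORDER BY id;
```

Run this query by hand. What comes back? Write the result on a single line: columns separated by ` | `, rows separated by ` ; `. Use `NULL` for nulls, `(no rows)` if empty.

1 | 1 ; 5 | 1 ; 20 | 1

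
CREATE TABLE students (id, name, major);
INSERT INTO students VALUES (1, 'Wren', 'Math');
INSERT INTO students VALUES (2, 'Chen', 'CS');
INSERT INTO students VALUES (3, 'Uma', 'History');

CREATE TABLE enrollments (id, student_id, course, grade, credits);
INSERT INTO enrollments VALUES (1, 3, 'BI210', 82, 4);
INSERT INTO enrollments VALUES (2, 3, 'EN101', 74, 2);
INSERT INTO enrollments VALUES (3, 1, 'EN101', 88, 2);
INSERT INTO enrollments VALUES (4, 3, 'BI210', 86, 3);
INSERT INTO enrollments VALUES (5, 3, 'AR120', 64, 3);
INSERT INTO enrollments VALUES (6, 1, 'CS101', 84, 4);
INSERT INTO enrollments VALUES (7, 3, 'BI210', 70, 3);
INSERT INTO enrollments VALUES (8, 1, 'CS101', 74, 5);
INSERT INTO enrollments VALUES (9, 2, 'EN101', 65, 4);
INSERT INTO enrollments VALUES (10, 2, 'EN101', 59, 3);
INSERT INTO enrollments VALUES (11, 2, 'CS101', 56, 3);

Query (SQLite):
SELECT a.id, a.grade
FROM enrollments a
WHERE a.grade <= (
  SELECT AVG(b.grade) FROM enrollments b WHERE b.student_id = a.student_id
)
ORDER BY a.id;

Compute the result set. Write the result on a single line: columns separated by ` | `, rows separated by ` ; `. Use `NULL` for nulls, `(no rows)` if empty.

2 | 74 ; 5 | 64 ; 7 | 70 ; 8 | 74 ; 10 | 59 ; 11 | 56

For each enrollments row a, compute AVG(grade) over rows sharing a.student_id.
Keep row a if a.grade <= that per-group AVG.
  student_id=1: AVG(grade) = 82.0
  student_id=2: AVG(grade) = 60.0
  student_id=3: AVG(grade) = 75.2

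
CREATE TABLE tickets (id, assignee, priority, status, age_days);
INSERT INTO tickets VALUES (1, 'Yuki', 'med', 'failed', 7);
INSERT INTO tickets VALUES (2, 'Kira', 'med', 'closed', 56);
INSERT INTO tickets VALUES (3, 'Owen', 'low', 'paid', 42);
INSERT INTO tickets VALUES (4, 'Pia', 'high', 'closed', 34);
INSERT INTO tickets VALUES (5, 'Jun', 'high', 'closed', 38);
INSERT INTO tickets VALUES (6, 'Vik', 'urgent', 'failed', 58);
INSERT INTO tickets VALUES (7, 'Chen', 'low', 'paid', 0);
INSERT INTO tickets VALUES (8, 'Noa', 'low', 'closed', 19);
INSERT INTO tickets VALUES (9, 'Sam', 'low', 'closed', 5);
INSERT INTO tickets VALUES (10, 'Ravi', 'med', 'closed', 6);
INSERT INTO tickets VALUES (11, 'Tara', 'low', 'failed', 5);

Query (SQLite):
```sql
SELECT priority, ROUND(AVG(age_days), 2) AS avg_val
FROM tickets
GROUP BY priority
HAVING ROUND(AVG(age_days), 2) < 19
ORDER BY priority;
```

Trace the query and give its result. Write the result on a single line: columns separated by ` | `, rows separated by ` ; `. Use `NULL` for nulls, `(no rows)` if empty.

low | 14.2

Partition tickets by priority; compute ROUND(AVG(age_days), 2) within each group.
HAVING: keep groups where ROUND(AVG(age_days), 2) < 19.
  high: ids {4, 5} → ROUND(AVG(age_days), 2)=36
  low: ids {3, 7, 8, 9, 11} → ROUND(AVG(age_days), 2)=14.2
  med: ids {1, 2, 10} → ROUND(AVG(age_days), 2)=23
  urgent: ids {6} → ROUND(AVG(age_days), 2)=58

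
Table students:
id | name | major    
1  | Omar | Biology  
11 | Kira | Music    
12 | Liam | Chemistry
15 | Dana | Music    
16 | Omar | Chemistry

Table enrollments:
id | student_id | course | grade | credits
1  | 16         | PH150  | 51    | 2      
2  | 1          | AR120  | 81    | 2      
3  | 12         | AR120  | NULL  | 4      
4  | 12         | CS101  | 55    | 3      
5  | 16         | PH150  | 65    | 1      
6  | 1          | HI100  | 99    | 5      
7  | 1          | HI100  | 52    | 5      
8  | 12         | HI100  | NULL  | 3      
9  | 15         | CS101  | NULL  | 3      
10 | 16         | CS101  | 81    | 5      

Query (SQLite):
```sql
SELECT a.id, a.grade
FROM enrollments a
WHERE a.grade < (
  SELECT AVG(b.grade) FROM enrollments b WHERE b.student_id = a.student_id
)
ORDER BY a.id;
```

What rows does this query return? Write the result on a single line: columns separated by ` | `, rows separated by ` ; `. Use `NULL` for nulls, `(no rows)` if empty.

1 | 51 ; 5 | 65 ; 7 | 52

For each enrollments row a, compute AVG(grade) over rows sharing a.student_id.
Keep row a if a.grade < that per-group AVG.
  student_id=1: AVG(grade) = 77.333333
  student_id=12: AVG(grade) = 55.0
  student_id=15: AVG(grade) = NULL
  student_id=16: AVG(grade) = 65.666667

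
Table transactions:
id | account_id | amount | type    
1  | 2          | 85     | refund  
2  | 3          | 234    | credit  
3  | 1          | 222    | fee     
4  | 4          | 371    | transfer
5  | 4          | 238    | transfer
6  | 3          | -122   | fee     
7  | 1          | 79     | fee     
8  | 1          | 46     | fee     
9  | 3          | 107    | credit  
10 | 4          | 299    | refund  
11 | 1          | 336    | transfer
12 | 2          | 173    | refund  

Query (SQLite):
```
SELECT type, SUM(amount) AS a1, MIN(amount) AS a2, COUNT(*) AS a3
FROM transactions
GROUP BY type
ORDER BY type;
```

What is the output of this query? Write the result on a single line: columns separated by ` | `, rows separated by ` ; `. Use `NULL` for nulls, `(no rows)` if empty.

credit | 341 | 107 | 2 ; fee | 225 | -122 | 4 ; refund | 557 | 85 | 3 ; transfer | 945 | 238 | 3

Group transactions by type.
Per group compute: SUM(amount), MIN(amount), COUNT(*).
  credit: ids {2, 9} → SUM(amount)=341, MIN(amount)=107, COUNT(*)=2
  fee: ids {3, 6, 7, 8} → SUM(amount)=225, MIN(amount)=-122, COUNT(*)=4
  refund: ids {1, 10, 12} → SUM(amount)=557, MIN(amount)=85, COUNT(*)=3
  transfer: ids {4, 5, 11} → SUM(amount)=945, MIN(amount)=238, COUNT(*)=3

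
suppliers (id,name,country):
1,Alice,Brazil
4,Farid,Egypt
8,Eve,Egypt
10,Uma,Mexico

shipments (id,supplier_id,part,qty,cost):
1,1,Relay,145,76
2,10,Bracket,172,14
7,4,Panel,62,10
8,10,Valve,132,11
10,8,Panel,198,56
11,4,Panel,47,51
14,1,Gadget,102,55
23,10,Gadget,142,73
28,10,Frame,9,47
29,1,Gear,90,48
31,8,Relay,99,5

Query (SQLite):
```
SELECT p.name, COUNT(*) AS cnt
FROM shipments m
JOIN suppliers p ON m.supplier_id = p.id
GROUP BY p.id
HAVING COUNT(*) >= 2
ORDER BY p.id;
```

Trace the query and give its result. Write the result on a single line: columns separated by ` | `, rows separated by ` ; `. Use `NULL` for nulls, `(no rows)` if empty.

Join each shipments row to its suppliers via supplier_id.
Group joined rows by suppliers.id; compute COUNT(*) per group.
HAVING: keep groups with count ≥ 2.
  1: ids {1, 14, 29} → COUNT(*)=3
  4: ids {7, 11} → COUNT(*)=2
  8: ids {10, 31} → COUNT(*)=2
  10: ids {2, 8, 23, 28} → COUNT(*)=4

Alice | 3 ; Farid | 2 ; Eve | 2 ; Uma | 4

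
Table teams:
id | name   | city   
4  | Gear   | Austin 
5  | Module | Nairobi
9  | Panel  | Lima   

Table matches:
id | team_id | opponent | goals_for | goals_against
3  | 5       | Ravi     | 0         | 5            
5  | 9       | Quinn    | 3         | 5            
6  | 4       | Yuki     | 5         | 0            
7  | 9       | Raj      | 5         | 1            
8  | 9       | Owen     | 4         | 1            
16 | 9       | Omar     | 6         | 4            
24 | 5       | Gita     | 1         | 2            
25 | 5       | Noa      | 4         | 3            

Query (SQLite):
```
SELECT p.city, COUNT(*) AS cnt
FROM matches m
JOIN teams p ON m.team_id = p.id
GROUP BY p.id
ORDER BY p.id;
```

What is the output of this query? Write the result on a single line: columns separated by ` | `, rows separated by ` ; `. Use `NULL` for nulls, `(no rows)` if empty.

Austin | 1 ; Nairobi | 3 ; Lima | 4

Join each matches row to its teams via team_id.
Group joined rows by teams.id; compute COUNT(*) per group.
  4: ids {6} → COUNT(*)=1
  5: ids {3, 24, 25} → COUNT(*)=3
  9: ids {5, 7, 8, 16} → COUNT(*)=4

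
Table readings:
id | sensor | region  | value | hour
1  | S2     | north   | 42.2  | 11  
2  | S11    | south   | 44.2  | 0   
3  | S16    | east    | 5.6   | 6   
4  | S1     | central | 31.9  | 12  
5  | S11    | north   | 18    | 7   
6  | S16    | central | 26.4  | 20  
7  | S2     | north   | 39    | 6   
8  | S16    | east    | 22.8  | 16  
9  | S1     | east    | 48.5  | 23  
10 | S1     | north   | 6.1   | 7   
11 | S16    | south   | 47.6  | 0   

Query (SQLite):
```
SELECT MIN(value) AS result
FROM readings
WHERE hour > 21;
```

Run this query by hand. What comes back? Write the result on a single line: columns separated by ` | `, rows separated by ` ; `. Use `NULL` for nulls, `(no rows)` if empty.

48.5

Rows where hour > 21 → value values: [48.5].
MIN of non-NULL values = 48.5.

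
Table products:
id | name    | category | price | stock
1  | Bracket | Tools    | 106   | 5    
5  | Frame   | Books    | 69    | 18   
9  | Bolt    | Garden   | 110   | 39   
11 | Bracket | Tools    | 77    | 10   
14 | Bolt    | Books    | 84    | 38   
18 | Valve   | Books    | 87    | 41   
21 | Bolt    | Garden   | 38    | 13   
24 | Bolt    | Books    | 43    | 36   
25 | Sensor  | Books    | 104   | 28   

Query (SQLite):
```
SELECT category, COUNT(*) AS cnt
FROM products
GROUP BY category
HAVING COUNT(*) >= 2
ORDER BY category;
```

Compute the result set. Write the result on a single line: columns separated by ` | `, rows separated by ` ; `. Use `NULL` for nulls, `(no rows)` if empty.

Books | 5 ; Garden | 2 ; Tools | 2

Partition products by category; compute COUNT(*) within each group.
HAVING: keep groups with count ≥ 2.
  Books: ids {5, 14, 18, 24, 25} → COUNT(*)=5
  Garden: ids {9, 21} → COUNT(*)=2
  Tools: ids {1, 11} → COUNT(*)=2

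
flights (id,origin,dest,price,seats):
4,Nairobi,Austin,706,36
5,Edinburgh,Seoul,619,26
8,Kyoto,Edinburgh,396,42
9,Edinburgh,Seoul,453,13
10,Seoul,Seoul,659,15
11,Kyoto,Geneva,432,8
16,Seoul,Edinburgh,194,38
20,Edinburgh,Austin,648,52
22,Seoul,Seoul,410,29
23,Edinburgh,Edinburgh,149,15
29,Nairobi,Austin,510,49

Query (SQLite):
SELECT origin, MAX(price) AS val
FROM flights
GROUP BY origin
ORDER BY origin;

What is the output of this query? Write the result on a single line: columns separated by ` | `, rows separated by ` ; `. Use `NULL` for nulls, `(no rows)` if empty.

Partition flights by origin; compute MAX(price) within each group.
  Edinburgh: ids {5, 9, 20, 23} → MAX(price)=648
  Kyoto: ids {8, 11} → MAX(price)=432
  Nairobi: ids {4, 29} → MAX(price)=706
  Seoul: ids {10, 16, 22} → MAX(price)=659

Edinburgh | 648 ; Kyoto | 432 ; Nairobi | 706 ; Seoul | 659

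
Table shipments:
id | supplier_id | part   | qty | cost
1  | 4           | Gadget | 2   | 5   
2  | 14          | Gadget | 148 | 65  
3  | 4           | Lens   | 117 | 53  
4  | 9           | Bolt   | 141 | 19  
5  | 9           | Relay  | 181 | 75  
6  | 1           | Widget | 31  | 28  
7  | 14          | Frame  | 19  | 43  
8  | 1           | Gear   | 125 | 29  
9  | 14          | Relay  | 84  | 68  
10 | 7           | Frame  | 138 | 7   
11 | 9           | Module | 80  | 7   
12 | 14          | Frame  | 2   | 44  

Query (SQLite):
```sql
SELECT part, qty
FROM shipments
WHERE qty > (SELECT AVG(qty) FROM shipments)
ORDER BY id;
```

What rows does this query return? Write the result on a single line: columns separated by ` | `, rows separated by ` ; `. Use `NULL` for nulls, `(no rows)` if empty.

Scalar subquery: AVG(qty) over all shipments rows = 89.0.
Keep rows where qty > that value.

Gadget | 148 ; Lens | 117 ; Bolt | 141 ; Relay | 181 ; Gear | 125 ; Frame | 138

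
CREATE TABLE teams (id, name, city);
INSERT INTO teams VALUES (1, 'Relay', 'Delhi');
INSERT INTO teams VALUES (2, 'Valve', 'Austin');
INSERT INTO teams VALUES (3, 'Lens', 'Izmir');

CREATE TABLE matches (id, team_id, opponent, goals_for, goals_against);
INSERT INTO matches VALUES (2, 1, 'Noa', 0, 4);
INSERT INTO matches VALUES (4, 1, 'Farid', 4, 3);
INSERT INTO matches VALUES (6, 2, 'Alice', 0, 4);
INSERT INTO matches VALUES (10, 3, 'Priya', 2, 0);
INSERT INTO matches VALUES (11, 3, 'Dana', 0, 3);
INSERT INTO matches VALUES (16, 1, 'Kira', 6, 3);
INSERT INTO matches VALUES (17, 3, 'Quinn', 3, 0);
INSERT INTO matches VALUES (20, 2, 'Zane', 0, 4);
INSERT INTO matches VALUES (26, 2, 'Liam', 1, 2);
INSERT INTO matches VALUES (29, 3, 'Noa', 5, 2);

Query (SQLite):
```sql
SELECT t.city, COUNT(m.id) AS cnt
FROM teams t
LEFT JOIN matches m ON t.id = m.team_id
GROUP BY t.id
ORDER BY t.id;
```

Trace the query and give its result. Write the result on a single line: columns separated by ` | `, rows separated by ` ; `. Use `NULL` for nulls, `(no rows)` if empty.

LEFT JOIN keeps every teams row; unmatched ones get NULL for matches columns.
Group by teams.id and compute COUNT(m.id). COUNT(col) of an all-NULL group is 0.
  1: ids {2, 4, 16} → COUNT(m.id)=3
  2: ids {6, 20, 26} → COUNT(m.id)=3
  3: ids {10, 11, 17, 29} → COUNT(m.id)=4

Delhi | 3 ; Austin | 3 ; Izmir | 4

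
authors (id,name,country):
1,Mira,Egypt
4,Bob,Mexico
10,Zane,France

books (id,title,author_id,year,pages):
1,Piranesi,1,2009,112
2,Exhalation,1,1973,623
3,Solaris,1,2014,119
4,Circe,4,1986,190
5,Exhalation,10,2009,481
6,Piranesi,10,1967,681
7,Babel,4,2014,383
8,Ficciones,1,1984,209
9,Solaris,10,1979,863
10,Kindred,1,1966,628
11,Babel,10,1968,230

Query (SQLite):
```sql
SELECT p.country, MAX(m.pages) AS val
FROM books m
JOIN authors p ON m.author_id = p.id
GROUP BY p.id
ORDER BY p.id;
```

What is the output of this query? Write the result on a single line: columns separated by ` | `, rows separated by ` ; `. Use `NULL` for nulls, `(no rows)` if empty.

Join each books row to its authors via author_id.
Group joined rows by authors.id; compute MAX(m.pages) per group.
  1: ids {1, 2, 3, 8, 10} → MAX(m.pages)=628
  4: ids {4, 7} → MAX(m.pages)=383
  10: ids {5, 6, 9, 11} → MAX(m.pages)=863

Egypt | 628 ; Mexico | 383 ; France | 863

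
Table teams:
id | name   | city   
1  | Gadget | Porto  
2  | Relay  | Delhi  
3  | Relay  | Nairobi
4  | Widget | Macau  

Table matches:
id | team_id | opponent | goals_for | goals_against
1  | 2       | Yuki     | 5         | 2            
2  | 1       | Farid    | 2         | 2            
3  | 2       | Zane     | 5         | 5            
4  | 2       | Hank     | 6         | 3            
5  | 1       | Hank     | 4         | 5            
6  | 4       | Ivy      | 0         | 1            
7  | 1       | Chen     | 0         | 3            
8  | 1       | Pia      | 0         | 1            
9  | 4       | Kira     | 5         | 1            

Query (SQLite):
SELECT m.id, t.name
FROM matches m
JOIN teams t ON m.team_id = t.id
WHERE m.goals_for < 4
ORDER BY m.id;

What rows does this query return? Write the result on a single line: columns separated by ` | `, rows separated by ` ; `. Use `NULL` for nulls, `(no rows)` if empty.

Each matches row matches the teams row where team_id = teams.id.
Then keep rows with m.goals_for < 4.

2 | Gadget ; 6 | Widget ; 7 | Gadget ; 8 | Gadget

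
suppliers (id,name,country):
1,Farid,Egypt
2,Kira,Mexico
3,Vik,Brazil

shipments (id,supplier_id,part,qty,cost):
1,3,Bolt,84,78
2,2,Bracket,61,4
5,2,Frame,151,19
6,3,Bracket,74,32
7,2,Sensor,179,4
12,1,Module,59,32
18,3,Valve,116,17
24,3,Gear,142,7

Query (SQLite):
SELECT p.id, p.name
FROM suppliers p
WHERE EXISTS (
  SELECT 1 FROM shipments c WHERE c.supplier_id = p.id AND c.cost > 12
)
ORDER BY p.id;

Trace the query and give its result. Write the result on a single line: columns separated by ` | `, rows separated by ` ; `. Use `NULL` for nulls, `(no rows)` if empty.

For each suppliers row, check whether any shipments with matching supplier_id has cost > 12.
Keep rows where that is true.

1 | Farid ; 2 | Kira ; 3 | Vik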